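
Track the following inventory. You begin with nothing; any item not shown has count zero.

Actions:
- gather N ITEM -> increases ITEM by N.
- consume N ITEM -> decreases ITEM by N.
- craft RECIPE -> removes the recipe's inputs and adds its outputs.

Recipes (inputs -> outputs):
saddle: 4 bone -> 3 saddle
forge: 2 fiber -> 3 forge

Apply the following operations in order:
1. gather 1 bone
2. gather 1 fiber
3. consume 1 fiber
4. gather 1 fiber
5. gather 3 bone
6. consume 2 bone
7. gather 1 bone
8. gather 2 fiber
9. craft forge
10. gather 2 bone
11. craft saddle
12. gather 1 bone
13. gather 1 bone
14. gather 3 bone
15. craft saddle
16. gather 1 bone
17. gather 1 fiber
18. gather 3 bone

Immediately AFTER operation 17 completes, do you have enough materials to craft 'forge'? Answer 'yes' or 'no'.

Answer: yes

Derivation:
After 1 (gather 1 bone): bone=1
After 2 (gather 1 fiber): bone=1 fiber=1
After 3 (consume 1 fiber): bone=1
After 4 (gather 1 fiber): bone=1 fiber=1
After 5 (gather 3 bone): bone=4 fiber=1
After 6 (consume 2 bone): bone=2 fiber=1
After 7 (gather 1 bone): bone=3 fiber=1
After 8 (gather 2 fiber): bone=3 fiber=3
After 9 (craft forge): bone=3 fiber=1 forge=3
After 10 (gather 2 bone): bone=5 fiber=1 forge=3
After 11 (craft saddle): bone=1 fiber=1 forge=3 saddle=3
After 12 (gather 1 bone): bone=2 fiber=1 forge=3 saddle=3
After 13 (gather 1 bone): bone=3 fiber=1 forge=3 saddle=3
After 14 (gather 3 bone): bone=6 fiber=1 forge=3 saddle=3
After 15 (craft saddle): bone=2 fiber=1 forge=3 saddle=6
After 16 (gather 1 bone): bone=3 fiber=1 forge=3 saddle=6
After 17 (gather 1 fiber): bone=3 fiber=2 forge=3 saddle=6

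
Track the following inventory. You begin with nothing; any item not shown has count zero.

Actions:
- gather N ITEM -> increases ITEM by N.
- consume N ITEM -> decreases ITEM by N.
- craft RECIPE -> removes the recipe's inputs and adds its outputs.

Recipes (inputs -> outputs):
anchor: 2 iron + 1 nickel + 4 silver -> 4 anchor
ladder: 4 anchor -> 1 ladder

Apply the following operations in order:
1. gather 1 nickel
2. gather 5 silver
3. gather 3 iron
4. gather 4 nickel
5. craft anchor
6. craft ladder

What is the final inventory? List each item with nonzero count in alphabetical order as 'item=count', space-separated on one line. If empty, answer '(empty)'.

After 1 (gather 1 nickel): nickel=1
After 2 (gather 5 silver): nickel=1 silver=5
After 3 (gather 3 iron): iron=3 nickel=1 silver=5
After 4 (gather 4 nickel): iron=3 nickel=5 silver=5
After 5 (craft anchor): anchor=4 iron=1 nickel=4 silver=1
After 6 (craft ladder): iron=1 ladder=1 nickel=4 silver=1

Answer: iron=1 ladder=1 nickel=4 silver=1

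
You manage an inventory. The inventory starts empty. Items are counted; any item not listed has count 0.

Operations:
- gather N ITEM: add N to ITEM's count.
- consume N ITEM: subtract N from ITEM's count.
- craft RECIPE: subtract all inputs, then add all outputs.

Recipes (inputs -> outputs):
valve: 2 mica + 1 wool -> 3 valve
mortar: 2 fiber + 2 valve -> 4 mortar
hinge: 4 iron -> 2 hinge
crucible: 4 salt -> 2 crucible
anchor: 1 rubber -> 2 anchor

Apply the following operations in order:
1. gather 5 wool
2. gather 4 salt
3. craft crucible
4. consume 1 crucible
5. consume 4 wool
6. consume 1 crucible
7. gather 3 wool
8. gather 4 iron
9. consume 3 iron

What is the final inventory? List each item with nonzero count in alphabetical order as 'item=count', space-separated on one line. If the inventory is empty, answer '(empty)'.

After 1 (gather 5 wool): wool=5
After 2 (gather 4 salt): salt=4 wool=5
After 3 (craft crucible): crucible=2 wool=5
After 4 (consume 1 crucible): crucible=1 wool=5
After 5 (consume 4 wool): crucible=1 wool=1
After 6 (consume 1 crucible): wool=1
After 7 (gather 3 wool): wool=4
After 8 (gather 4 iron): iron=4 wool=4
After 9 (consume 3 iron): iron=1 wool=4

Answer: iron=1 wool=4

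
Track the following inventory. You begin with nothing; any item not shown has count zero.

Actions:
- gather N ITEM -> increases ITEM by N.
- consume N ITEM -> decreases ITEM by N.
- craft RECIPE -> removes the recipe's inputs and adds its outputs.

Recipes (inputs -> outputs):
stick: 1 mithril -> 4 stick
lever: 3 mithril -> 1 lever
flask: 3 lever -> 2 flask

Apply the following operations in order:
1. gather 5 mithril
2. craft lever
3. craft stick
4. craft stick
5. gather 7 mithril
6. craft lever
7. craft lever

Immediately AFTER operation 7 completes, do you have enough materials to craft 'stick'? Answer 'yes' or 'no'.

Answer: yes

Derivation:
After 1 (gather 5 mithril): mithril=5
After 2 (craft lever): lever=1 mithril=2
After 3 (craft stick): lever=1 mithril=1 stick=4
After 4 (craft stick): lever=1 stick=8
After 5 (gather 7 mithril): lever=1 mithril=7 stick=8
After 6 (craft lever): lever=2 mithril=4 stick=8
After 7 (craft lever): lever=3 mithril=1 stick=8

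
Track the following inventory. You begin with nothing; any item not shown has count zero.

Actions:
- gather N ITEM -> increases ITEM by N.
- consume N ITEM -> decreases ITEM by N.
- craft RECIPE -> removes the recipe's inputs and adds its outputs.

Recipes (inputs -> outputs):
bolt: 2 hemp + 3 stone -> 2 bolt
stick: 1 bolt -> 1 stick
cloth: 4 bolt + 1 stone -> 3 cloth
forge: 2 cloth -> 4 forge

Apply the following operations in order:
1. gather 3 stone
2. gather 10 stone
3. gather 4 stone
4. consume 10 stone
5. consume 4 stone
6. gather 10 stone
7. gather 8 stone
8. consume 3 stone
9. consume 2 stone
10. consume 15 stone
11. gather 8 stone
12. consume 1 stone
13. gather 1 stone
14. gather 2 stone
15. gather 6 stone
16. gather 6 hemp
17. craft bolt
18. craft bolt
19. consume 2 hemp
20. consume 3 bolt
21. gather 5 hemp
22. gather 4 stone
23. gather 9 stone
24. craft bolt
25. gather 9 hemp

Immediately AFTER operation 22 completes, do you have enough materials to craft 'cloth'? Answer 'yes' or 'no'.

Answer: no

Derivation:
After 1 (gather 3 stone): stone=3
After 2 (gather 10 stone): stone=13
After 3 (gather 4 stone): stone=17
After 4 (consume 10 stone): stone=7
After 5 (consume 4 stone): stone=3
After 6 (gather 10 stone): stone=13
After 7 (gather 8 stone): stone=21
After 8 (consume 3 stone): stone=18
After 9 (consume 2 stone): stone=16
After 10 (consume 15 stone): stone=1
After 11 (gather 8 stone): stone=9
After 12 (consume 1 stone): stone=8
After 13 (gather 1 stone): stone=9
After 14 (gather 2 stone): stone=11
After 15 (gather 6 stone): stone=17
After 16 (gather 6 hemp): hemp=6 stone=17
After 17 (craft bolt): bolt=2 hemp=4 stone=14
After 18 (craft bolt): bolt=4 hemp=2 stone=11
After 19 (consume 2 hemp): bolt=4 stone=11
After 20 (consume 3 bolt): bolt=1 stone=11
After 21 (gather 5 hemp): bolt=1 hemp=5 stone=11
After 22 (gather 4 stone): bolt=1 hemp=5 stone=15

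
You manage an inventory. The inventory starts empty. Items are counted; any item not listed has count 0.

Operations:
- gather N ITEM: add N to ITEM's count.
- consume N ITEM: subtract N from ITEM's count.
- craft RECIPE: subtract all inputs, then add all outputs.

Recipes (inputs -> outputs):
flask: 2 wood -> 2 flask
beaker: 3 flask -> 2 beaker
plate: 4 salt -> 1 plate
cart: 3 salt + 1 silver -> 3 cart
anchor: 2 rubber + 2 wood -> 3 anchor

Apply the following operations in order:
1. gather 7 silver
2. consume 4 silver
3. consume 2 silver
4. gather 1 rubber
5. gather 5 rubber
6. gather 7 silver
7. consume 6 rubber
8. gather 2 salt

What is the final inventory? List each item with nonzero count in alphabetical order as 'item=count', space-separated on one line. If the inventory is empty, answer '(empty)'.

Answer: salt=2 silver=8

Derivation:
After 1 (gather 7 silver): silver=7
After 2 (consume 4 silver): silver=3
After 3 (consume 2 silver): silver=1
After 4 (gather 1 rubber): rubber=1 silver=1
After 5 (gather 5 rubber): rubber=6 silver=1
After 6 (gather 7 silver): rubber=6 silver=8
After 7 (consume 6 rubber): silver=8
After 8 (gather 2 salt): salt=2 silver=8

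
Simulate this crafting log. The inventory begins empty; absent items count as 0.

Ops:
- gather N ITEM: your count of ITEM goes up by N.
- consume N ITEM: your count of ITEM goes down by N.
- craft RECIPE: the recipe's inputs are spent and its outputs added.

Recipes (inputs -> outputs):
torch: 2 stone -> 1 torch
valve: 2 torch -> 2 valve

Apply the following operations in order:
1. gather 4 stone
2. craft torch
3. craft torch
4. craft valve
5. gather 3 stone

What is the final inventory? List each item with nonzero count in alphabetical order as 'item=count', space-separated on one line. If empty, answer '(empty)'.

Answer: stone=3 valve=2

Derivation:
After 1 (gather 4 stone): stone=4
After 2 (craft torch): stone=2 torch=1
After 3 (craft torch): torch=2
After 4 (craft valve): valve=2
After 5 (gather 3 stone): stone=3 valve=2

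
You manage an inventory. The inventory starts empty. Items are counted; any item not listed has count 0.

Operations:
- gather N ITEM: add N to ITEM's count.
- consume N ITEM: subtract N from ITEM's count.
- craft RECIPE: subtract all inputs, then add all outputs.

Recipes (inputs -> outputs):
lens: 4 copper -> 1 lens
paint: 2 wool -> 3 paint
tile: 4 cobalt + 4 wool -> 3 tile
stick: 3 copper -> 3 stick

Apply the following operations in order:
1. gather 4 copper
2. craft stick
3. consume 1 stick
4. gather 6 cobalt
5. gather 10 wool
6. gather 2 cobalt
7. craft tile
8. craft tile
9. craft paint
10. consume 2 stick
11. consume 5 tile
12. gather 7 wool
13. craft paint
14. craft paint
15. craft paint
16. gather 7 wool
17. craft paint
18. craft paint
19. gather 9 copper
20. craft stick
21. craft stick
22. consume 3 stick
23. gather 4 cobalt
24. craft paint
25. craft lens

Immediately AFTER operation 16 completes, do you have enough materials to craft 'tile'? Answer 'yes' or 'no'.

After 1 (gather 4 copper): copper=4
After 2 (craft stick): copper=1 stick=3
After 3 (consume 1 stick): copper=1 stick=2
After 4 (gather 6 cobalt): cobalt=6 copper=1 stick=2
After 5 (gather 10 wool): cobalt=6 copper=1 stick=2 wool=10
After 6 (gather 2 cobalt): cobalt=8 copper=1 stick=2 wool=10
After 7 (craft tile): cobalt=4 copper=1 stick=2 tile=3 wool=6
After 8 (craft tile): copper=1 stick=2 tile=6 wool=2
After 9 (craft paint): copper=1 paint=3 stick=2 tile=6
After 10 (consume 2 stick): copper=1 paint=3 tile=6
After 11 (consume 5 tile): copper=1 paint=3 tile=1
After 12 (gather 7 wool): copper=1 paint=3 tile=1 wool=7
After 13 (craft paint): copper=1 paint=6 tile=1 wool=5
After 14 (craft paint): copper=1 paint=9 tile=1 wool=3
After 15 (craft paint): copper=1 paint=12 tile=1 wool=1
After 16 (gather 7 wool): copper=1 paint=12 tile=1 wool=8

Answer: no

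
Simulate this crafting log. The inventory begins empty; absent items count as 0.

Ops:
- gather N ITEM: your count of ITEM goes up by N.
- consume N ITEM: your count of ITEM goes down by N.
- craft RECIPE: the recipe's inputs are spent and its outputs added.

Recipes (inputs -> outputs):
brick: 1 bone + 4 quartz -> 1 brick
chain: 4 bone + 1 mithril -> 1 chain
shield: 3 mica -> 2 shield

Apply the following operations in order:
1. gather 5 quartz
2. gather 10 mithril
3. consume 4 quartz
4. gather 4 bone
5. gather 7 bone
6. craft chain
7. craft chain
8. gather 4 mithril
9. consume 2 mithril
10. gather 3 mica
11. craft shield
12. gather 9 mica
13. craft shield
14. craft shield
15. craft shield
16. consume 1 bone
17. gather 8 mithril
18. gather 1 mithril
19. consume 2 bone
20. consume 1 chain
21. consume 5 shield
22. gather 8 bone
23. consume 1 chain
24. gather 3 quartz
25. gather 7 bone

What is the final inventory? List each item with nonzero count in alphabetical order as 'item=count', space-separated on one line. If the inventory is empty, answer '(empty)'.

After 1 (gather 5 quartz): quartz=5
After 2 (gather 10 mithril): mithril=10 quartz=5
After 3 (consume 4 quartz): mithril=10 quartz=1
After 4 (gather 4 bone): bone=4 mithril=10 quartz=1
After 5 (gather 7 bone): bone=11 mithril=10 quartz=1
After 6 (craft chain): bone=7 chain=1 mithril=9 quartz=1
After 7 (craft chain): bone=3 chain=2 mithril=8 quartz=1
After 8 (gather 4 mithril): bone=3 chain=2 mithril=12 quartz=1
After 9 (consume 2 mithril): bone=3 chain=2 mithril=10 quartz=1
After 10 (gather 3 mica): bone=3 chain=2 mica=3 mithril=10 quartz=1
After 11 (craft shield): bone=3 chain=2 mithril=10 quartz=1 shield=2
After 12 (gather 9 mica): bone=3 chain=2 mica=9 mithril=10 quartz=1 shield=2
After 13 (craft shield): bone=3 chain=2 mica=6 mithril=10 quartz=1 shield=4
After 14 (craft shield): bone=3 chain=2 mica=3 mithril=10 quartz=1 shield=6
After 15 (craft shield): bone=3 chain=2 mithril=10 quartz=1 shield=8
After 16 (consume 1 bone): bone=2 chain=2 mithril=10 quartz=1 shield=8
After 17 (gather 8 mithril): bone=2 chain=2 mithril=18 quartz=1 shield=8
After 18 (gather 1 mithril): bone=2 chain=2 mithril=19 quartz=1 shield=8
After 19 (consume 2 bone): chain=2 mithril=19 quartz=1 shield=8
After 20 (consume 1 chain): chain=1 mithril=19 quartz=1 shield=8
After 21 (consume 5 shield): chain=1 mithril=19 quartz=1 shield=3
After 22 (gather 8 bone): bone=8 chain=1 mithril=19 quartz=1 shield=3
After 23 (consume 1 chain): bone=8 mithril=19 quartz=1 shield=3
After 24 (gather 3 quartz): bone=8 mithril=19 quartz=4 shield=3
After 25 (gather 7 bone): bone=15 mithril=19 quartz=4 shield=3

Answer: bone=15 mithril=19 quartz=4 shield=3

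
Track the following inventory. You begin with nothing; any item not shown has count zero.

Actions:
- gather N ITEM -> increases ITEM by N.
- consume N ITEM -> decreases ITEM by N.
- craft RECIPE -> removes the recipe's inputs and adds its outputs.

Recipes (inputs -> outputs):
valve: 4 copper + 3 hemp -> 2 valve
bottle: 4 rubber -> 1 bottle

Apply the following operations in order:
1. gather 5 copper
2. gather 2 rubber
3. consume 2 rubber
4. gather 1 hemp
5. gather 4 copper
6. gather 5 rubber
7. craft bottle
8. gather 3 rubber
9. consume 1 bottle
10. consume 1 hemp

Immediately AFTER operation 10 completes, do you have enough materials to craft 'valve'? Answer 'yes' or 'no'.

After 1 (gather 5 copper): copper=5
After 2 (gather 2 rubber): copper=5 rubber=2
After 3 (consume 2 rubber): copper=5
After 4 (gather 1 hemp): copper=5 hemp=1
After 5 (gather 4 copper): copper=9 hemp=1
After 6 (gather 5 rubber): copper=9 hemp=1 rubber=5
After 7 (craft bottle): bottle=1 copper=9 hemp=1 rubber=1
After 8 (gather 3 rubber): bottle=1 copper=9 hemp=1 rubber=4
After 9 (consume 1 bottle): copper=9 hemp=1 rubber=4
After 10 (consume 1 hemp): copper=9 rubber=4

Answer: no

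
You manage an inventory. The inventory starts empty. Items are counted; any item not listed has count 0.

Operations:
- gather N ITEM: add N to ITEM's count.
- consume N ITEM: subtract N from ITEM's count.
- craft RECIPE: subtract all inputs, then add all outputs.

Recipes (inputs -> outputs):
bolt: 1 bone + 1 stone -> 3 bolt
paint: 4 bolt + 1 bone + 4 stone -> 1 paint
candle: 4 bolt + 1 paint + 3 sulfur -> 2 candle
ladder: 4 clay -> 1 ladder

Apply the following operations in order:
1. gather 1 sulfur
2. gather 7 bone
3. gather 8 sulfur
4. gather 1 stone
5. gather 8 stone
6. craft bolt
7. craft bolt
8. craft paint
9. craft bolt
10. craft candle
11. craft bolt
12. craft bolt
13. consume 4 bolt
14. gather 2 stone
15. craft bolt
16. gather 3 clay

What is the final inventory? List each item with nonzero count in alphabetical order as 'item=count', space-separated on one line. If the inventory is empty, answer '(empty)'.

After 1 (gather 1 sulfur): sulfur=1
After 2 (gather 7 bone): bone=7 sulfur=1
After 3 (gather 8 sulfur): bone=7 sulfur=9
After 4 (gather 1 stone): bone=7 stone=1 sulfur=9
After 5 (gather 8 stone): bone=7 stone=9 sulfur=9
After 6 (craft bolt): bolt=3 bone=6 stone=8 sulfur=9
After 7 (craft bolt): bolt=6 bone=5 stone=7 sulfur=9
After 8 (craft paint): bolt=2 bone=4 paint=1 stone=3 sulfur=9
After 9 (craft bolt): bolt=5 bone=3 paint=1 stone=2 sulfur=9
After 10 (craft candle): bolt=1 bone=3 candle=2 stone=2 sulfur=6
After 11 (craft bolt): bolt=4 bone=2 candle=2 stone=1 sulfur=6
After 12 (craft bolt): bolt=7 bone=1 candle=2 sulfur=6
After 13 (consume 4 bolt): bolt=3 bone=1 candle=2 sulfur=6
After 14 (gather 2 stone): bolt=3 bone=1 candle=2 stone=2 sulfur=6
After 15 (craft bolt): bolt=6 candle=2 stone=1 sulfur=6
After 16 (gather 3 clay): bolt=6 candle=2 clay=3 stone=1 sulfur=6

Answer: bolt=6 candle=2 clay=3 stone=1 sulfur=6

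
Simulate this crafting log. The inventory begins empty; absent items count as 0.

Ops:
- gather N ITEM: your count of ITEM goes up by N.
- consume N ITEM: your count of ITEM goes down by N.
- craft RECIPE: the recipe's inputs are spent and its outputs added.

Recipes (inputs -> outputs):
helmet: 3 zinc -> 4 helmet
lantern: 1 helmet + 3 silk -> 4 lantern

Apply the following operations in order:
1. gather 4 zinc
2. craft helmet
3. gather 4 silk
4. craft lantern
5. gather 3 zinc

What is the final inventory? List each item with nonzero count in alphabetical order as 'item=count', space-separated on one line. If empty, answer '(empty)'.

Answer: helmet=3 lantern=4 silk=1 zinc=4

Derivation:
After 1 (gather 4 zinc): zinc=4
After 2 (craft helmet): helmet=4 zinc=1
After 3 (gather 4 silk): helmet=4 silk=4 zinc=1
After 4 (craft lantern): helmet=3 lantern=4 silk=1 zinc=1
After 5 (gather 3 zinc): helmet=3 lantern=4 silk=1 zinc=4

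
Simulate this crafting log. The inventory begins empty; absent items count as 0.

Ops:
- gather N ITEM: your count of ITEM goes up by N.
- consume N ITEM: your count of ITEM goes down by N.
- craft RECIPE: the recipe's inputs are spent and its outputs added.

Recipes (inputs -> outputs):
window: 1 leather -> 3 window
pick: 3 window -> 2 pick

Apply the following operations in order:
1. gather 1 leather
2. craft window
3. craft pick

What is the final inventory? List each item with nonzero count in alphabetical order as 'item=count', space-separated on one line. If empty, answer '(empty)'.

Answer: pick=2

Derivation:
After 1 (gather 1 leather): leather=1
After 2 (craft window): window=3
After 3 (craft pick): pick=2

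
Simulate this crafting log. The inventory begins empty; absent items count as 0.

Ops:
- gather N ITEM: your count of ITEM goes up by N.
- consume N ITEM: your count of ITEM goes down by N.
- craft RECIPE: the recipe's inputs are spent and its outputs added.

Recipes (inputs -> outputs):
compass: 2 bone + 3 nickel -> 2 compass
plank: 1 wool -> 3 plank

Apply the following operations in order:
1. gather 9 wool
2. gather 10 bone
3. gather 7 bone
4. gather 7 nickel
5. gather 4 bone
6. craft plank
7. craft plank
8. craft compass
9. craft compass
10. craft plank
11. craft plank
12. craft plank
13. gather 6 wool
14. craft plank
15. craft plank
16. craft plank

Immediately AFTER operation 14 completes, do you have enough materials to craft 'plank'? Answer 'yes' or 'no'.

After 1 (gather 9 wool): wool=9
After 2 (gather 10 bone): bone=10 wool=9
After 3 (gather 7 bone): bone=17 wool=9
After 4 (gather 7 nickel): bone=17 nickel=7 wool=9
After 5 (gather 4 bone): bone=21 nickel=7 wool=9
After 6 (craft plank): bone=21 nickel=7 plank=3 wool=8
After 7 (craft plank): bone=21 nickel=7 plank=6 wool=7
After 8 (craft compass): bone=19 compass=2 nickel=4 plank=6 wool=7
After 9 (craft compass): bone=17 compass=4 nickel=1 plank=6 wool=7
After 10 (craft plank): bone=17 compass=4 nickel=1 plank=9 wool=6
After 11 (craft plank): bone=17 compass=4 nickel=1 plank=12 wool=5
After 12 (craft plank): bone=17 compass=4 nickel=1 plank=15 wool=4
After 13 (gather 6 wool): bone=17 compass=4 nickel=1 plank=15 wool=10
After 14 (craft plank): bone=17 compass=4 nickel=1 plank=18 wool=9

Answer: yes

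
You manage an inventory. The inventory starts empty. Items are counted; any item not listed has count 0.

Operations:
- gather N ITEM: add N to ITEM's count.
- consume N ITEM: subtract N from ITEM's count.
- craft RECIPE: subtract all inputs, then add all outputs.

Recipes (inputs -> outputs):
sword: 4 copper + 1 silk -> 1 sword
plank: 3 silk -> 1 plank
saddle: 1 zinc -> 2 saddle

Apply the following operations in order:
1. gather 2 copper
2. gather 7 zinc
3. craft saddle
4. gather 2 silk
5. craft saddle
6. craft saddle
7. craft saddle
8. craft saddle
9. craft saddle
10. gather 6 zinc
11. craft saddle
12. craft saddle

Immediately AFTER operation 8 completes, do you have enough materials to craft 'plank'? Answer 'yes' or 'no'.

Answer: no

Derivation:
After 1 (gather 2 copper): copper=2
After 2 (gather 7 zinc): copper=2 zinc=7
After 3 (craft saddle): copper=2 saddle=2 zinc=6
After 4 (gather 2 silk): copper=2 saddle=2 silk=2 zinc=6
After 5 (craft saddle): copper=2 saddle=4 silk=2 zinc=5
After 6 (craft saddle): copper=2 saddle=6 silk=2 zinc=4
After 7 (craft saddle): copper=2 saddle=8 silk=2 zinc=3
After 8 (craft saddle): copper=2 saddle=10 silk=2 zinc=2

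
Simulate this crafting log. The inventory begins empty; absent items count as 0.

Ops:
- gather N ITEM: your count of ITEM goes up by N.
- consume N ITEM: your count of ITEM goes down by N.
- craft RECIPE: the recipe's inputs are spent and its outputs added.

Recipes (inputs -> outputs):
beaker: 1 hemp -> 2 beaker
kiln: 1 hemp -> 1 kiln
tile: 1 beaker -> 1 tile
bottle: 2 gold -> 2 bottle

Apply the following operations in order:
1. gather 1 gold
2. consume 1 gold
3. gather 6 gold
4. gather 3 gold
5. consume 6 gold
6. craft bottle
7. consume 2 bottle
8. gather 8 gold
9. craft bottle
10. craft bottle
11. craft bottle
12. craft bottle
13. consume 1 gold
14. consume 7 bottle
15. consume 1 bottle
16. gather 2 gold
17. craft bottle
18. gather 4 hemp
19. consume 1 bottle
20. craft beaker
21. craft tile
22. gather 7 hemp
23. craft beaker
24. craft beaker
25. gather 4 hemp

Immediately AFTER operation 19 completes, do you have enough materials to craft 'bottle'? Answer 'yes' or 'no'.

Answer: no

Derivation:
After 1 (gather 1 gold): gold=1
After 2 (consume 1 gold): (empty)
After 3 (gather 6 gold): gold=6
After 4 (gather 3 gold): gold=9
After 5 (consume 6 gold): gold=3
After 6 (craft bottle): bottle=2 gold=1
After 7 (consume 2 bottle): gold=1
After 8 (gather 8 gold): gold=9
After 9 (craft bottle): bottle=2 gold=7
After 10 (craft bottle): bottle=4 gold=5
After 11 (craft bottle): bottle=6 gold=3
After 12 (craft bottle): bottle=8 gold=1
After 13 (consume 1 gold): bottle=8
After 14 (consume 7 bottle): bottle=1
After 15 (consume 1 bottle): (empty)
After 16 (gather 2 gold): gold=2
After 17 (craft bottle): bottle=2
After 18 (gather 4 hemp): bottle=2 hemp=4
After 19 (consume 1 bottle): bottle=1 hemp=4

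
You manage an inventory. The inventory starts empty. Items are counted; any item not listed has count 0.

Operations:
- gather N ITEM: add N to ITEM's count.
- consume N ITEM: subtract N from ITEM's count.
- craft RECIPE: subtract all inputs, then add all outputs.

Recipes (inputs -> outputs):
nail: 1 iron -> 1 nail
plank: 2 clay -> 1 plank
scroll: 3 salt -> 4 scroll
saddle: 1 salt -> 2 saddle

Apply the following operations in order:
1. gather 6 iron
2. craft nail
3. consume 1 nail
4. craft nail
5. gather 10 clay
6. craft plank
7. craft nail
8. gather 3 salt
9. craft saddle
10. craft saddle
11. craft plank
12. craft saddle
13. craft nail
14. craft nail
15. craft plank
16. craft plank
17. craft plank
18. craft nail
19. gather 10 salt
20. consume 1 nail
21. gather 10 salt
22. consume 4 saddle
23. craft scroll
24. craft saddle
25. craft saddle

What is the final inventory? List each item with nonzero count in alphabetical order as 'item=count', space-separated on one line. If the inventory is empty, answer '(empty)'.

Answer: nail=4 plank=5 saddle=6 salt=15 scroll=4

Derivation:
After 1 (gather 6 iron): iron=6
After 2 (craft nail): iron=5 nail=1
After 3 (consume 1 nail): iron=5
After 4 (craft nail): iron=4 nail=1
After 5 (gather 10 clay): clay=10 iron=4 nail=1
After 6 (craft plank): clay=8 iron=4 nail=1 plank=1
After 7 (craft nail): clay=8 iron=3 nail=2 plank=1
After 8 (gather 3 salt): clay=8 iron=3 nail=2 plank=1 salt=3
After 9 (craft saddle): clay=8 iron=3 nail=2 plank=1 saddle=2 salt=2
After 10 (craft saddle): clay=8 iron=3 nail=2 plank=1 saddle=4 salt=1
After 11 (craft plank): clay=6 iron=3 nail=2 plank=2 saddle=4 salt=1
After 12 (craft saddle): clay=6 iron=3 nail=2 plank=2 saddle=6
After 13 (craft nail): clay=6 iron=2 nail=3 plank=2 saddle=6
After 14 (craft nail): clay=6 iron=1 nail=4 plank=2 saddle=6
After 15 (craft plank): clay=4 iron=1 nail=4 plank=3 saddle=6
After 16 (craft plank): clay=2 iron=1 nail=4 plank=4 saddle=6
After 17 (craft plank): iron=1 nail=4 plank=5 saddle=6
After 18 (craft nail): nail=5 plank=5 saddle=6
After 19 (gather 10 salt): nail=5 plank=5 saddle=6 salt=10
After 20 (consume 1 nail): nail=4 plank=5 saddle=6 salt=10
After 21 (gather 10 salt): nail=4 plank=5 saddle=6 salt=20
After 22 (consume 4 saddle): nail=4 plank=5 saddle=2 salt=20
After 23 (craft scroll): nail=4 plank=5 saddle=2 salt=17 scroll=4
After 24 (craft saddle): nail=4 plank=5 saddle=4 salt=16 scroll=4
After 25 (craft saddle): nail=4 plank=5 saddle=6 salt=15 scroll=4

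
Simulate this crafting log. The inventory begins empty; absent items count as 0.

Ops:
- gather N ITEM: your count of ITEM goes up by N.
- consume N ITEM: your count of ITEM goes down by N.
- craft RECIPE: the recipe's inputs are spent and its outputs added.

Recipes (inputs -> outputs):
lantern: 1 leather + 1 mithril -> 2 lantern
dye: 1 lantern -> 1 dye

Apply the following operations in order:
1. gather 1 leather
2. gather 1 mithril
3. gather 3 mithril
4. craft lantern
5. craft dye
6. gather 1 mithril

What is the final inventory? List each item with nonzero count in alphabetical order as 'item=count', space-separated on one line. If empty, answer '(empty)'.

After 1 (gather 1 leather): leather=1
After 2 (gather 1 mithril): leather=1 mithril=1
After 3 (gather 3 mithril): leather=1 mithril=4
After 4 (craft lantern): lantern=2 mithril=3
After 5 (craft dye): dye=1 lantern=1 mithril=3
After 6 (gather 1 mithril): dye=1 lantern=1 mithril=4

Answer: dye=1 lantern=1 mithril=4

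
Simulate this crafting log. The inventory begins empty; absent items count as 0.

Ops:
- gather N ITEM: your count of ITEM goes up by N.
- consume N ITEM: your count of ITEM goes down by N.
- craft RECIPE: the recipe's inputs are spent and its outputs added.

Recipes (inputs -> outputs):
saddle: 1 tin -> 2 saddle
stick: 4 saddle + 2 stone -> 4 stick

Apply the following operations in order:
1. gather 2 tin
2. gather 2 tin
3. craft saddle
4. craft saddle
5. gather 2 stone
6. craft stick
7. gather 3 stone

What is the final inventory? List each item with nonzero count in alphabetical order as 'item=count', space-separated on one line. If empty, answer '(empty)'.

Answer: stick=4 stone=3 tin=2

Derivation:
After 1 (gather 2 tin): tin=2
After 2 (gather 2 tin): tin=4
After 3 (craft saddle): saddle=2 tin=3
After 4 (craft saddle): saddle=4 tin=2
After 5 (gather 2 stone): saddle=4 stone=2 tin=2
After 6 (craft stick): stick=4 tin=2
After 7 (gather 3 stone): stick=4 stone=3 tin=2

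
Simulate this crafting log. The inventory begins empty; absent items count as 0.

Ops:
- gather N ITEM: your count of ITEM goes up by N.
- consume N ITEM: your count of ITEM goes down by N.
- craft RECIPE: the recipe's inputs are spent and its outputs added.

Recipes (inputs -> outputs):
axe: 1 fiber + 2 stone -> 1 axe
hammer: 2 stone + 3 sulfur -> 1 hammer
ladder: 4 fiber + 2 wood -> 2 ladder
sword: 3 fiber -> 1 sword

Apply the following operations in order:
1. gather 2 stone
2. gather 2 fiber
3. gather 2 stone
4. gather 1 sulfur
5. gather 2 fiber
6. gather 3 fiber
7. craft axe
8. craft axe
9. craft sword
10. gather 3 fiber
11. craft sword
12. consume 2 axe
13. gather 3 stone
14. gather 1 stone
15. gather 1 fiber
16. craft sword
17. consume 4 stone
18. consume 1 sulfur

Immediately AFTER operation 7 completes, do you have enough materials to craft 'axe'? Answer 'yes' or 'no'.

Answer: yes

Derivation:
After 1 (gather 2 stone): stone=2
After 2 (gather 2 fiber): fiber=2 stone=2
After 3 (gather 2 stone): fiber=2 stone=4
After 4 (gather 1 sulfur): fiber=2 stone=4 sulfur=1
After 5 (gather 2 fiber): fiber=4 stone=4 sulfur=1
After 6 (gather 3 fiber): fiber=7 stone=4 sulfur=1
After 7 (craft axe): axe=1 fiber=6 stone=2 sulfur=1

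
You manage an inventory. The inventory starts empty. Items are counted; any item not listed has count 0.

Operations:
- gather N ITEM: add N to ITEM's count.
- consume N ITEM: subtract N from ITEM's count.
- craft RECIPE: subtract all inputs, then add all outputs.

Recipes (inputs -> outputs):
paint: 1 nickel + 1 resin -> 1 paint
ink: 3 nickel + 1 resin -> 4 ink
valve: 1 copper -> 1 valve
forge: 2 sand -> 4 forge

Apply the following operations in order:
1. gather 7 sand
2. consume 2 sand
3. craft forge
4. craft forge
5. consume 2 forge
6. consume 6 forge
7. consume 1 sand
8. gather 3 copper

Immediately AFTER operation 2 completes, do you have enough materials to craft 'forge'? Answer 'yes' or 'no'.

After 1 (gather 7 sand): sand=7
After 2 (consume 2 sand): sand=5

Answer: yes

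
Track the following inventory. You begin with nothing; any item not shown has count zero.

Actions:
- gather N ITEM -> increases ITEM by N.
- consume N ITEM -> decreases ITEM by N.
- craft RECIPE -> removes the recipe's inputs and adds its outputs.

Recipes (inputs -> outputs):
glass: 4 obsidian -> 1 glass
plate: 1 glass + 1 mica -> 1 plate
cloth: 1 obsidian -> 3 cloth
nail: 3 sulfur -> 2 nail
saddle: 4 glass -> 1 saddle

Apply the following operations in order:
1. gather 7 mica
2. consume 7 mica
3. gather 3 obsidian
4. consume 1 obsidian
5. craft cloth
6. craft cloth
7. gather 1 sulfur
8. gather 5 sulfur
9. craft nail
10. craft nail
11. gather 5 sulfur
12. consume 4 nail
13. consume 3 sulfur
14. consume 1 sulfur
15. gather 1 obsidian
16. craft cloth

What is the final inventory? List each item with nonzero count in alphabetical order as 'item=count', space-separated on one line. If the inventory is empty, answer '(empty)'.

Answer: cloth=9 sulfur=1

Derivation:
After 1 (gather 7 mica): mica=7
After 2 (consume 7 mica): (empty)
After 3 (gather 3 obsidian): obsidian=3
After 4 (consume 1 obsidian): obsidian=2
After 5 (craft cloth): cloth=3 obsidian=1
After 6 (craft cloth): cloth=6
After 7 (gather 1 sulfur): cloth=6 sulfur=1
After 8 (gather 5 sulfur): cloth=6 sulfur=6
After 9 (craft nail): cloth=6 nail=2 sulfur=3
After 10 (craft nail): cloth=6 nail=4
After 11 (gather 5 sulfur): cloth=6 nail=4 sulfur=5
After 12 (consume 4 nail): cloth=6 sulfur=5
After 13 (consume 3 sulfur): cloth=6 sulfur=2
After 14 (consume 1 sulfur): cloth=6 sulfur=1
After 15 (gather 1 obsidian): cloth=6 obsidian=1 sulfur=1
After 16 (craft cloth): cloth=9 sulfur=1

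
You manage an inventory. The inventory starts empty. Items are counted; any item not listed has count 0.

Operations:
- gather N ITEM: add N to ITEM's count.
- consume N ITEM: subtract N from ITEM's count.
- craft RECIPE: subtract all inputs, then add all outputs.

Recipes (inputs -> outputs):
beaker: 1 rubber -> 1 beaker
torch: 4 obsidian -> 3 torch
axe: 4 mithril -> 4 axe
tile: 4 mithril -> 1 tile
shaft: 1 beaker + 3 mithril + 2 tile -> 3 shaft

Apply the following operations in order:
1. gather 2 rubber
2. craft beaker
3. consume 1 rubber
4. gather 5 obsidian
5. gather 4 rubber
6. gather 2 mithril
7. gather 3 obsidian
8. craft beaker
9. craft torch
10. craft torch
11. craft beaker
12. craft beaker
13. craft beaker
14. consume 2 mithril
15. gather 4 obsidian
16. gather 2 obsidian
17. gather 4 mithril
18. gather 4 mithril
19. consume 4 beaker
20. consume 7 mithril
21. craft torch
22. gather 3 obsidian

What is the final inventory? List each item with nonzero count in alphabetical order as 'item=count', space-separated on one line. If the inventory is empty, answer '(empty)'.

After 1 (gather 2 rubber): rubber=2
After 2 (craft beaker): beaker=1 rubber=1
After 3 (consume 1 rubber): beaker=1
After 4 (gather 5 obsidian): beaker=1 obsidian=5
After 5 (gather 4 rubber): beaker=1 obsidian=5 rubber=4
After 6 (gather 2 mithril): beaker=1 mithril=2 obsidian=5 rubber=4
After 7 (gather 3 obsidian): beaker=1 mithril=2 obsidian=8 rubber=4
After 8 (craft beaker): beaker=2 mithril=2 obsidian=8 rubber=3
After 9 (craft torch): beaker=2 mithril=2 obsidian=4 rubber=3 torch=3
After 10 (craft torch): beaker=2 mithril=2 rubber=3 torch=6
After 11 (craft beaker): beaker=3 mithril=2 rubber=2 torch=6
After 12 (craft beaker): beaker=4 mithril=2 rubber=1 torch=6
After 13 (craft beaker): beaker=5 mithril=2 torch=6
After 14 (consume 2 mithril): beaker=5 torch=6
After 15 (gather 4 obsidian): beaker=5 obsidian=4 torch=6
After 16 (gather 2 obsidian): beaker=5 obsidian=6 torch=6
After 17 (gather 4 mithril): beaker=5 mithril=4 obsidian=6 torch=6
After 18 (gather 4 mithril): beaker=5 mithril=8 obsidian=6 torch=6
After 19 (consume 4 beaker): beaker=1 mithril=8 obsidian=6 torch=6
After 20 (consume 7 mithril): beaker=1 mithril=1 obsidian=6 torch=6
After 21 (craft torch): beaker=1 mithril=1 obsidian=2 torch=9
After 22 (gather 3 obsidian): beaker=1 mithril=1 obsidian=5 torch=9

Answer: beaker=1 mithril=1 obsidian=5 torch=9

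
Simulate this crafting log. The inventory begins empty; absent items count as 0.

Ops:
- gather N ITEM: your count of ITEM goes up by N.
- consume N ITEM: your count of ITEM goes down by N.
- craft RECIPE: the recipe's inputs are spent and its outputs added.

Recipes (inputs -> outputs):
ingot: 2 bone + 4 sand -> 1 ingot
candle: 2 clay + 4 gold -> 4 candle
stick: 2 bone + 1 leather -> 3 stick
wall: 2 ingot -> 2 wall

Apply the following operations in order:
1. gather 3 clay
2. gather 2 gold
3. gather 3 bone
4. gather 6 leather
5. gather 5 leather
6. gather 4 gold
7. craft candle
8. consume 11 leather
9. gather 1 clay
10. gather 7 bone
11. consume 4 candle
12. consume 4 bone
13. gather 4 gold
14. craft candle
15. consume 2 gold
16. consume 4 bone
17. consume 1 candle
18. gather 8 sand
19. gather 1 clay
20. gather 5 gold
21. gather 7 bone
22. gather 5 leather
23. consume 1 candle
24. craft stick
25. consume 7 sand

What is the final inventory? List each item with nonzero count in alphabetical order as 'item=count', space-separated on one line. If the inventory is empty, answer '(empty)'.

After 1 (gather 3 clay): clay=3
After 2 (gather 2 gold): clay=3 gold=2
After 3 (gather 3 bone): bone=3 clay=3 gold=2
After 4 (gather 6 leather): bone=3 clay=3 gold=2 leather=6
After 5 (gather 5 leather): bone=3 clay=3 gold=2 leather=11
After 6 (gather 4 gold): bone=3 clay=3 gold=6 leather=11
After 7 (craft candle): bone=3 candle=4 clay=1 gold=2 leather=11
After 8 (consume 11 leather): bone=3 candle=4 clay=1 gold=2
After 9 (gather 1 clay): bone=3 candle=4 clay=2 gold=2
After 10 (gather 7 bone): bone=10 candle=4 clay=2 gold=2
After 11 (consume 4 candle): bone=10 clay=2 gold=2
After 12 (consume 4 bone): bone=6 clay=2 gold=2
After 13 (gather 4 gold): bone=6 clay=2 gold=6
After 14 (craft candle): bone=6 candle=4 gold=2
After 15 (consume 2 gold): bone=6 candle=4
After 16 (consume 4 bone): bone=2 candle=4
After 17 (consume 1 candle): bone=2 candle=3
After 18 (gather 8 sand): bone=2 candle=3 sand=8
After 19 (gather 1 clay): bone=2 candle=3 clay=1 sand=8
After 20 (gather 5 gold): bone=2 candle=3 clay=1 gold=5 sand=8
After 21 (gather 7 bone): bone=9 candle=3 clay=1 gold=5 sand=8
After 22 (gather 5 leather): bone=9 candle=3 clay=1 gold=5 leather=5 sand=8
After 23 (consume 1 candle): bone=9 candle=2 clay=1 gold=5 leather=5 sand=8
After 24 (craft stick): bone=7 candle=2 clay=1 gold=5 leather=4 sand=8 stick=3
After 25 (consume 7 sand): bone=7 candle=2 clay=1 gold=5 leather=4 sand=1 stick=3

Answer: bone=7 candle=2 clay=1 gold=5 leather=4 sand=1 stick=3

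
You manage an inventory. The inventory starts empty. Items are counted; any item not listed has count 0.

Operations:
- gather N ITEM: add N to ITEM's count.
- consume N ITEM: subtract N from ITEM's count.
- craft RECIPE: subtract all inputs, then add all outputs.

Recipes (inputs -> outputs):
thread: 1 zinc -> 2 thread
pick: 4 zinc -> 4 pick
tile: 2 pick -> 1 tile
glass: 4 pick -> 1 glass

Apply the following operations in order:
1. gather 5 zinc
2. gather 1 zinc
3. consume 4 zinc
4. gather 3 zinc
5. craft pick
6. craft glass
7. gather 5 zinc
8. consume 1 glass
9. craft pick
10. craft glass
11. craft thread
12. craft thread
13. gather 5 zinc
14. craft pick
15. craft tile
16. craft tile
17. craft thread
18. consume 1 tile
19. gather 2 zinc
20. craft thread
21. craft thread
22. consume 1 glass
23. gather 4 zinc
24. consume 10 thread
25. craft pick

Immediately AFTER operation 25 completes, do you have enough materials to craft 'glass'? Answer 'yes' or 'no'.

After 1 (gather 5 zinc): zinc=5
After 2 (gather 1 zinc): zinc=6
After 3 (consume 4 zinc): zinc=2
After 4 (gather 3 zinc): zinc=5
After 5 (craft pick): pick=4 zinc=1
After 6 (craft glass): glass=1 zinc=1
After 7 (gather 5 zinc): glass=1 zinc=6
After 8 (consume 1 glass): zinc=6
After 9 (craft pick): pick=4 zinc=2
After 10 (craft glass): glass=1 zinc=2
After 11 (craft thread): glass=1 thread=2 zinc=1
After 12 (craft thread): glass=1 thread=4
After 13 (gather 5 zinc): glass=1 thread=4 zinc=5
After 14 (craft pick): glass=1 pick=4 thread=4 zinc=1
After 15 (craft tile): glass=1 pick=2 thread=4 tile=1 zinc=1
After 16 (craft tile): glass=1 thread=4 tile=2 zinc=1
After 17 (craft thread): glass=1 thread=6 tile=2
After 18 (consume 1 tile): glass=1 thread=6 tile=1
After 19 (gather 2 zinc): glass=1 thread=6 tile=1 zinc=2
After 20 (craft thread): glass=1 thread=8 tile=1 zinc=1
After 21 (craft thread): glass=1 thread=10 tile=1
After 22 (consume 1 glass): thread=10 tile=1
After 23 (gather 4 zinc): thread=10 tile=1 zinc=4
After 24 (consume 10 thread): tile=1 zinc=4
After 25 (craft pick): pick=4 tile=1

Answer: yes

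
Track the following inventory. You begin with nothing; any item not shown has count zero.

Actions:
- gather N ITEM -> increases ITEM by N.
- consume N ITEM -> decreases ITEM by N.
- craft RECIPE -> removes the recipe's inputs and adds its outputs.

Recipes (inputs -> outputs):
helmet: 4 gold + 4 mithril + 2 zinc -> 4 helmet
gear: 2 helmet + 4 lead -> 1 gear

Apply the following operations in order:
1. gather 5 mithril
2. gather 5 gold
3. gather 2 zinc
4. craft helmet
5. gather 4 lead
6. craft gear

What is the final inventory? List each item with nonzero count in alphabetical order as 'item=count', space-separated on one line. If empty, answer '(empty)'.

Answer: gear=1 gold=1 helmet=2 mithril=1

Derivation:
After 1 (gather 5 mithril): mithril=5
After 2 (gather 5 gold): gold=5 mithril=5
After 3 (gather 2 zinc): gold=5 mithril=5 zinc=2
After 4 (craft helmet): gold=1 helmet=4 mithril=1
After 5 (gather 4 lead): gold=1 helmet=4 lead=4 mithril=1
After 6 (craft gear): gear=1 gold=1 helmet=2 mithril=1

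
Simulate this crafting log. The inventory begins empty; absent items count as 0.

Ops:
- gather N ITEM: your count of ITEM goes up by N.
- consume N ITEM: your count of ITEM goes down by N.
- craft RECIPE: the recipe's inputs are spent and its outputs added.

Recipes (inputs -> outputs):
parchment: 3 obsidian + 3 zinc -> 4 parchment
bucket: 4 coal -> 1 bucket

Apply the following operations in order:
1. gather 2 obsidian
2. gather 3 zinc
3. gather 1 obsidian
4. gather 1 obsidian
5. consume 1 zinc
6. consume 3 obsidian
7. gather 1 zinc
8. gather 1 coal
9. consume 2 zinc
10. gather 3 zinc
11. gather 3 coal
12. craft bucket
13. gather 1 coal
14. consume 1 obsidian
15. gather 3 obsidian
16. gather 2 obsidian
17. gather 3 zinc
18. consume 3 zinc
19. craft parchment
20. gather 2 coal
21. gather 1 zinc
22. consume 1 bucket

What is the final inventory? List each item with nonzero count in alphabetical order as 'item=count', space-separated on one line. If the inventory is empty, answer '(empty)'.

After 1 (gather 2 obsidian): obsidian=2
After 2 (gather 3 zinc): obsidian=2 zinc=3
After 3 (gather 1 obsidian): obsidian=3 zinc=3
After 4 (gather 1 obsidian): obsidian=4 zinc=3
After 5 (consume 1 zinc): obsidian=4 zinc=2
After 6 (consume 3 obsidian): obsidian=1 zinc=2
After 7 (gather 1 zinc): obsidian=1 zinc=3
After 8 (gather 1 coal): coal=1 obsidian=1 zinc=3
After 9 (consume 2 zinc): coal=1 obsidian=1 zinc=1
After 10 (gather 3 zinc): coal=1 obsidian=1 zinc=4
After 11 (gather 3 coal): coal=4 obsidian=1 zinc=4
After 12 (craft bucket): bucket=1 obsidian=1 zinc=4
After 13 (gather 1 coal): bucket=1 coal=1 obsidian=1 zinc=4
After 14 (consume 1 obsidian): bucket=1 coal=1 zinc=4
After 15 (gather 3 obsidian): bucket=1 coal=1 obsidian=3 zinc=4
After 16 (gather 2 obsidian): bucket=1 coal=1 obsidian=5 zinc=4
After 17 (gather 3 zinc): bucket=1 coal=1 obsidian=5 zinc=7
After 18 (consume 3 zinc): bucket=1 coal=1 obsidian=5 zinc=4
After 19 (craft parchment): bucket=1 coal=1 obsidian=2 parchment=4 zinc=1
After 20 (gather 2 coal): bucket=1 coal=3 obsidian=2 parchment=4 zinc=1
After 21 (gather 1 zinc): bucket=1 coal=3 obsidian=2 parchment=4 zinc=2
After 22 (consume 1 bucket): coal=3 obsidian=2 parchment=4 zinc=2

Answer: coal=3 obsidian=2 parchment=4 zinc=2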